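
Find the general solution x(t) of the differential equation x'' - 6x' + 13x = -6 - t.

x = -84/169 - t/13 + C1*cos(2*t)*exp(3*t) + C2*exp(3*t)*sin(2*t)

Characteristic equation r² - 6r + 13 = 0 has discriminant (-6)² - 4·(13) = -16 < 0, so r = 3 ± 2i.
Hence x_h = C1*cos(2*t)*exp(3*t) + C2*exp(3*t)*sin(2*t).
For the particular solution try x_p = A0 + A1*t. Substituting and matching coefficients of each power of t gives A0 = -84/169, A1 = -1/13, so x_p = -84/169 - t/13.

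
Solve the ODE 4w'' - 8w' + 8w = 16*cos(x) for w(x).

Divide through by 4: w'' - 2w' + 2w = 4*cos(x).
Characteristic equation r² - 2r + 2 = 0 has discriminant (-2)² - 4·(2) = -4 < 0, so r = 1 ± i.
Hence w_h = C1*cos(x)*exp(x) + C2*exp(x)*sin(x).
Try w_p = A*cos(x) + B*sin(x). Substituting and equating the coefficients of cos(x) and sin(x) gives A = 4/5, B = -8/5, so w_p = -8*sin(x)/5 + 4*cos(x)/5.

w = -8*sin(x)/5 + 4*cos(x)/5 + C1*cos(x)*exp(x) + C2*exp(x)*sin(x)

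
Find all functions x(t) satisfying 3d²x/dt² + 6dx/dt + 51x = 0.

x = C1*cos(4*t)*exp(-t) + C2*exp(-t)*sin(4*t)

Divide through by 3: x'' + 2x' + 17x = 0.
Characteristic equation r² + 2r + 17 = 0 has discriminant (2)² - 4·(17) = -64 < 0, so r = -1 ± 4i.
Hence x_h = C1*cos(4*t)*exp(-t) + C2*exp(-t)*sin(4*t).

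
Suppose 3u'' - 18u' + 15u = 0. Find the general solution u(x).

Divide through by 3: u'' - 6u' + 5u = 0.
Characteristic equation r² - 6r + 5 = 0 factors as (r - 1)(r - 5) = 0, so r = 1, 5.
Hence u_h = C1*exp(x) + C2*exp(5*x).

u = C1*exp(x) + C2*exp(5*x)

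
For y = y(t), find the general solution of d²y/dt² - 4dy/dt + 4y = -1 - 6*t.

y = -7/4 - 3*t/2 + C1*exp(2*t) + C2*t*exp(2*t)

Characteristic equation r² - 4r + 4 = 0 has discriminant (-4)² - 4·(4) = 0, so r = 2 is a repeated root.
Hence y_h = (C1 + C2*t)*exp(2*t).
For the particular solution try y_p = A0 + A1*t. Substituting and matching coefficients of each power of t gives A0 = -7/4, A1 = -3/2, so y_p = -7/4 - 3*t/2.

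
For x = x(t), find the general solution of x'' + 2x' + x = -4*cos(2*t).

Characteristic equation r² + 2r + 1 = 0 has discriminant (2)² - 4·(1) = 0, so r = -1 is a repeated root.
Hence x_h = (C1 + C2*t)*exp(-t).
Try x_p = A*cos(2*t) + B*sin(2*t). Substituting and equating the coefficients of cos(2t) and sin(2t) gives A = 12/25, B = -16/25, so x_p = -16*sin(2*t)/25 + 12*cos(2*t)/25.

x = -16*sin(2*t)/25 + 12*cos(2*t)/25 + C1*exp(-t) + C2*t*exp(-t)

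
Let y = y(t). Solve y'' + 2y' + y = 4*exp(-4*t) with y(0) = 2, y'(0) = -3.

Characteristic equation r² + 2r + 1 = 0 has discriminant (2)² - 4·(1) = 0, so r = -1 is a repeated root.
Hence y_h = (C1 + C2*t)*exp(-t).
Try y_p = A*exp(-4*t). Substituting into the equation and dividing by exp(-4*t) gives A = 4/9, so y_p = 4*exp(-4*t)/9.
General solution: y = 4*exp(-4*t)/9 + C1*exp(-t) + C2*t*exp(-t).
Apply the initial conditions: y(0) = 4/9 + C1 = 2 and y'(0) = -16/9 + C2 - C1 = -3. Solving gives C1 = 14/9, C2 = 1/3.

y = 4*exp(-4*t)/9 + 14*exp(-t)/9 + t*exp(-t)/3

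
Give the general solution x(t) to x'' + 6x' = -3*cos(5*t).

x = C2 - 18*sin(5*t)/305 + 3*cos(5*t)/61 + C1*exp(-6*t)

Characteristic equation r² + 6r = 0 factors as (r + 6)r = 0, so r = -6, 0.
Hence x_h = C1*exp(-6*t) + C2.
Try x_p = A*cos(5*t) + B*sin(5*t). Substituting and equating the coefficients of cos(5t) and sin(5t) gives A = 3/61, B = -18/305, so x_p = -18*sin(5*t)/305 + 3*cos(5*t)/61.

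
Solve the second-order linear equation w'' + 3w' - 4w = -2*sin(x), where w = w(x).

Characteristic equation r² + 3r - 4 = 0 factors as (r + 4)(r - 1) = 0, so r = -4, 1.
Hence w_h = C1*exp(-4*x) + C2*exp(x).
Try w_p = A*cos(x) + B*sin(x). Substituting and equating the coefficients of cos(x) and sin(x) gives A = 3/17, B = 5/17, so w_p = 3*cos(x)/17 + 5*sin(x)/17.

w = 3*cos(x)/17 + 5*sin(x)/17 + C1*exp(-4*x) + C2*exp(x)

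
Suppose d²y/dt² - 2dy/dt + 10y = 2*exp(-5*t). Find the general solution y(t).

y = 2*exp(-5*t)/45 + C1*cos(3*t)*exp(t) + C2*exp(t)*sin(3*t)

Characteristic equation r² - 2r + 10 = 0 has discriminant (-2)² - 4·(10) = -36 < 0, so r = 1 ± 3i.
Hence y_h = C1*cos(3*t)*exp(t) + C2*exp(t)*sin(3*t).
Try y_p = A*exp(-5*t). Substituting into the equation and dividing by exp(-5*t) gives A = 2/45, so y_p = 2*exp(-5*t)/45.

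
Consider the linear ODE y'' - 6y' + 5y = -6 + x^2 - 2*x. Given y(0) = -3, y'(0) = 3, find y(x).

Characteristic equation r² - 6r + 5 = 0 factors as (r - 5)(r - 1) = 0, so r = 5, 1.
Hence y_h = C1*exp(5*x) + C2*exp(x).
For the particular solution try y_p = A0 + A1*x + A2*x^2. Substituting and matching coefficients of each power of x gives A0 = -148/125, A1 = 2/25, A2 = 1/5, so y_p = -148/125 + x^2/5 + 2*x/25.
General solution: y = -148/125 + x^2/5 + 2*x/25 + C1*exp(5*x) + C2*exp(x).
Apply the initial conditions: y(0) = -148/125 + C1 + C2 = -3 and y'(0) = 2/25 + C2 + 5*C1 = 3. Solving gives C1 = 148/125, C2 = -3.

y = -148/125 - 3*exp(x) + x**2/5 + 2*x/25 + 148*exp(5*x)/125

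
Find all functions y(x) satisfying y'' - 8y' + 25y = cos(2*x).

y = -16*sin(2*x)/697 + 21*cos(2*x)/697 + C1*cos(3*x)*exp(4*x) + C2*exp(4*x)*sin(3*x)

Characteristic equation r² - 8r + 25 = 0 has discriminant (-8)² - 4·(25) = -36 < 0, so r = 4 ± 3i.
Hence y_h = C1*cos(3*x)*exp(4*x) + C2*exp(4*x)*sin(3*x).
Try y_p = A*cos(2*x) + B*sin(2*x). Substituting and equating the coefficients of cos(2x) and sin(2x) gives A = 21/697, B = -16/697, so y_p = -16*sin(2*x)/697 + 21*cos(2*x)/697.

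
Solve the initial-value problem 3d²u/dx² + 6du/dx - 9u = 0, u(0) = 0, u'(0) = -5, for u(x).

Divide through by 3: u'' + 2u' - 3u = 0.
Characteristic equation r² + 2r - 3 = 0 factors as (r - 1)(r + 3) = 0, so r = 1, -3.
Hence u_h = C1*exp(x) + C2*exp(-3*x).
Apply the initial conditions: u(0) = C1 + C2 = 0 and u'(0) = C1 - 3*C2 = -5. Solving gives C1 = -5/4, C2 = 5/4.

u = -5*exp(x)/4 + 5*exp(-3*x)/4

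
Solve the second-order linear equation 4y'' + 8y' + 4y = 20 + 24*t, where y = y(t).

Divide through by 4: y'' + 2y' + y = 5 + 6*t.
Characteristic equation r² + 2r + 1 = 0 has discriminant (2)² - 4·(1) = 0, so r = -1 is a repeated root.
Hence y_h = (C1 + C2*t)*exp(-t).
For the particular solution try y_p = A0 + A1*t. Substituting and matching coefficients of each power of t gives A0 = -7, A1 = 6, so y_p = -7 + 6*t.

y = -7 + 6*t + C1*exp(-t) + C2*t*exp(-t)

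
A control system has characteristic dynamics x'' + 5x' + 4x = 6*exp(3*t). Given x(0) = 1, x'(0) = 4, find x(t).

x = -29*exp(-4*t)/21 + 3*exp(3*t)/14 + 13*exp(-t)/6

Characteristic equation r² + 5r + 4 = 0 factors as (r + 1)(r + 4) = 0, so r = -1, -4.
Hence x_h = C1*exp(-t) + C2*exp(-4*t).
Try x_p = A*exp(3*t). Substituting into the equation and dividing by exp(3*t) gives A = 3/14, so x_p = 3*exp(3*t)/14.
General solution: x = 3*exp(3*t)/14 + C1*exp(-t) + C2*exp(-4*t).
Apply the initial conditions: x(0) = 3/14 + C1 + C2 = 1 and x'(0) = 9/14 - C1 - 4*C2 = 4. Solving gives C1 = 13/6, C2 = -29/21.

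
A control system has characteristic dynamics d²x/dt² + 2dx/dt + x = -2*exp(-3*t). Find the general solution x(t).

x = -exp(-3*t)/2 + C1*exp(-t) + C2*t*exp(-t)

Characteristic equation r² + 2r + 1 = 0 has discriminant (2)² - 4·(1) = 0, so r = -1 is a repeated root.
Hence x_h = (C1 + C2*t)*exp(-t).
Try x_p = A*exp(-3*t). Substituting into the equation and dividing by exp(-3*t) gives A = -1/2, so x_p = -exp(-3*t)/2.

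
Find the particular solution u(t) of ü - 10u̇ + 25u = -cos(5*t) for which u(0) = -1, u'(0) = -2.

Characteristic equation r² - 10r + 25 = 0 has discriminant (-10)² - 4·(25) = 0, so r = 5 is a repeated root.
Hence u_h = (C1 + C2*t)*exp(5*t).
Try u_p = A*cos(5*t) + B*sin(5*t). Substituting and equating the coefficients of cos(5t) and sin(5t) gives A = 0, B = 1/50, so u_p = sin(5*t)/50.
General solution: u = sin(5*t)/50 + C1*exp(5*t) + C2*t*exp(5*t).
Apply the initial conditions: u(0) = C1 = -1 and u'(0) = 1/10 + C2 + 5*C1 = -2. Solving gives C1 = -1, C2 = 29/10.

u = -exp(5*t) + sin(5*t)/50 + 29*t*exp(5*t)/10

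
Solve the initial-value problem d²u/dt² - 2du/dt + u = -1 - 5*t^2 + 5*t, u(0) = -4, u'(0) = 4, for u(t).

u = -21 - 15*t - 5*t**2 + 17*exp(t) + 2*t*exp(t)

Characteristic equation r² - 2r + 1 = 0 has discriminant (-2)² - 4·(1) = 0, so r = 1 is a repeated root.
Hence u_h = (C1 + C2*t)*exp(t).
For the particular solution try u_p = A0 + A1*t + A2*t^2. Substituting and matching coefficients of each power of t gives A0 = -21, A1 = -15, A2 = -5, so u_p = -21 - 15*t - 5*t^2.
General solution: u = -21 - 15*t - 5*t^2 + C1*exp(t) + C2*t*exp(t).
Apply the initial conditions: u(0) = -21 + C1 = -4 and u'(0) = -15 + C1 + C2 = 4. Solving gives C1 = 17, C2 = 2.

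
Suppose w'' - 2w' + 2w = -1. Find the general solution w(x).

w = -1/2 + C1*cos(x)*exp(x) + C2*exp(x)*sin(x)

Characteristic equation r² - 2r + 2 = 0 has discriminant (-2)² - 4·(2) = -4 < 0, so r = 1 ± i.
Hence w_h = C1*cos(x)*exp(x) + C2*exp(x)*sin(x).
For the particular solution try w_p = A0. Substituting and matching coefficients of each power of x gives A0 = -1/2, so w_p = -1/2.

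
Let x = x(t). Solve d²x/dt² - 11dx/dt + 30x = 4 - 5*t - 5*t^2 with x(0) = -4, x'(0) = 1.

Characteristic equation r² - 11r + 30 = 0 factors as (r - 5)(r - 6) = 0, so r = 5, 6.
Hence x_h = C1*exp(5*t) + C2*exp(6*t).
For the particular solution try x_p = A0 + A1*t + A2*t^2. Substituting and matching coefficients of each power of t gives A0 = 26/675, A1 = -13/45, A2 = -1/6, so x_p = 26/675 - 13*t/45 - t^2/6.
General solution: x = 26/675 - 13*t/45 - t^2/6 + C1*exp(5*t) + C2*exp(6*t).
Apply the initial conditions: x(0) = 26/675 + C1 + C2 = -4 and x'(0) = -13/45 + 5*C1 + 6*C2 = 1. Solving gives C1 = -638/25, C2 = 580/27.

x = 26/675 - 638*exp(5*t)/25 - 13*t/45 - t**2/6 + 580*exp(6*t)/27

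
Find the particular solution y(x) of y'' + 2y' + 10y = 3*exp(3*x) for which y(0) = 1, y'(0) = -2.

y = 3*exp(3*x)/25 - 37*exp(-x)*sin(3*x)/75 + 22*cos(3*x)*exp(-x)/25

Characteristic equation r² + 2r + 10 = 0 has discriminant (2)² - 4·(10) = -36 < 0, so r = -1 ± 3i.
Hence y_h = C1*cos(3*x)*exp(-x) + C2*exp(-x)*sin(3*x).
Try y_p = A*exp(3*x). Substituting into the equation and dividing by exp(3*x) gives A = 3/25, so y_p = 3*exp(3*x)/25.
General solution: y = 3*exp(3*x)/25 + C1*cos(3*x)*exp(-x) + C2*exp(-x)*sin(3*x).
Apply the initial conditions: y(0) = 3/25 + C1 = 1 and y'(0) = 9/25 - C1 + 3*C2 = -2. Solving gives C1 = 22/25, C2 = -37/75.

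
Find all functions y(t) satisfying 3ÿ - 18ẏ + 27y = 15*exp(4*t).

y = 5*exp(4*t) + C1*exp(3*t) + C2*t*exp(3*t)

Divide through by 3: y'' - 6y' + 9y = 5*exp(4*t).
Characteristic equation r² - 6r + 9 = 0 has discriminant (-6)² - 4·(9) = 0, so r = 3 is a repeated root.
Hence y_h = (C1 + C2*t)*exp(3*t).
Try y_p = A*exp(4*t). Substituting into the equation and dividing by exp(4*t) gives A = 5, so y_p = 5*exp(4*t).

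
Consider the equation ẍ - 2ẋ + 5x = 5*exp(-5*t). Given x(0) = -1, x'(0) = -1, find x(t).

x = exp(-5*t)/8 - 9*cos(2*t)*exp(t)/8 + 3*exp(t)*sin(2*t)/8

Characteristic equation r² - 2r + 5 = 0 has discriminant (-2)² - 4·(5) = -16 < 0, so r = 1 ± 2i.
Hence x_h = C1*cos(2*t)*exp(t) + C2*exp(t)*sin(2*t).
Try x_p = A*exp(-5*t). Substituting into the equation and dividing by exp(-5*t) gives A = 1/8, so x_p = exp(-5*t)/8.
General solution: x = exp(-5*t)/8 + C1*cos(2*t)*exp(t) + C2*exp(t)*sin(2*t).
Apply the initial conditions: x(0) = 1/8 + C1 = -1 and x'(0) = -5/8 + C1 + 2*C2 = -1. Solving gives C1 = -9/8, C2 = 3/8.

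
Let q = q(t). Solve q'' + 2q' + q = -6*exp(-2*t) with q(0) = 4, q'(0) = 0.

Characteristic equation r² + 2r + 1 = 0 has discriminant (2)² - 4·(1) = 0, so r = -1 is a repeated root.
Hence q_h = (C1 + C2*t)*exp(-t).
Try q_p = A*exp(-2*t). Substituting into the equation and dividing by exp(-2*t) gives A = -6, so q_p = -6*exp(-2*t).
General solution: q = -6*exp(-2*t) + C1*exp(-t) + C2*t*exp(-t).
Apply the initial conditions: q(0) = -6 + C1 = 4 and q'(0) = 12 + C2 - C1 = 0. Solving gives C1 = 10, C2 = -2.

q = -6*exp(-2*t) + 10*exp(-t) - 2*t*exp(-t)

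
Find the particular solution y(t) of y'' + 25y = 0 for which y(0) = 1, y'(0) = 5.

y = cos(5*t) + sin(5*t)

Characteristic equation r² + 25 = 0 has discriminant (0)² - 4·(25) = -100 < 0, so r = ± 5i.
Hence y_h = C1*cos(5*t) + C2*sin(5*t).
Apply the initial conditions: y(0) = C1 = 1 and y'(0) = 5*C2 = 5. Solving gives C1 = 1, C2 = 1.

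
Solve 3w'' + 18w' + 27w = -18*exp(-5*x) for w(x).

w = -3*exp(-5*x)/2 + C1*exp(-3*x) + C2*x*exp(-3*x)

Divide through by 3: w'' + 6w' + 9w = -6*exp(-5*x).
Characteristic equation r² + 6r + 9 = 0 has discriminant (6)² - 4·(9) = 0, so r = -3 is a repeated root.
Hence w_h = (C1 + C2*x)*exp(-3*x).
Try w_p = A*exp(-5*x). Substituting into the equation and dividing by exp(-5*x) gives A = -3/2, so w_p = -3*exp(-5*x)/2.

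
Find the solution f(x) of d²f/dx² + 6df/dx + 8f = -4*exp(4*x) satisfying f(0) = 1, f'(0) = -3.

f = -exp(4*x)/12 + exp(-4*x)/4 + 5*exp(-2*x)/6

Characteristic equation r² + 6r + 8 = 0 factors as (r + 2)(r + 4) = 0, so r = -2, -4.
Hence f_h = C1*exp(-2*x) + C2*exp(-4*x).
Try f_p = A*exp(4*x). Substituting into the equation and dividing by exp(4*x) gives A = -1/12, so f_p = -exp(4*x)/12.
General solution: f = -exp(4*x)/12 + C1*exp(-2*x) + C2*exp(-4*x).
Apply the initial conditions: f(0) = -1/12 + C1 + C2 = 1 and f'(0) = -1/3 - 4*C2 - 2*C1 = -3. Solving gives C1 = 5/6, C2 = 1/4.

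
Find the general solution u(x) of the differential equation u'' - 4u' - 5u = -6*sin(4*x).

u = -96*cos(4*x)/697 + 126*sin(4*x)/697 + C1*exp(5*x) + C2*exp(-x)

Characteristic equation r² - 4r - 5 = 0 factors as (r - 5)(r + 1) = 0, so r = 5, -1.
Hence u_h = C1*exp(5*x) + C2*exp(-x).
Try u_p = A*cos(4*x) + B*sin(4*x). Substituting and equating the coefficients of cos(4x) and sin(4x) gives A = -96/697, B = 126/697, so u_p = -96*cos(4*x)/697 + 126*sin(4*x)/697.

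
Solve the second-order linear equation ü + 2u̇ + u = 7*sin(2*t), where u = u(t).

Characteristic equation r² + 2r + 1 = 0 has discriminant (2)² - 4·(1) = 0, so r = -1 is a repeated root.
Hence u_h = (C1 + C2*t)*exp(-t).
Try u_p = A*cos(2*t) + B*sin(2*t). Substituting and equating the coefficients of cos(2t) and sin(2t) gives A = -28/25, B = -21/25, so u_p = -28*cos(2*t)/25 - 21*sin(2*t)/25.

u = -28*cos(2*t)/25 - 21*sin(2*t)/25 + C1*exp(-t) + C2*t*exp(-t)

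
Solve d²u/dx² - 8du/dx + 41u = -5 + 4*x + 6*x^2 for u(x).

u = -6817/68921 + 6*x**2/41 + 260*x/1681 + C1*cos(5*x)*exp(4*x) + C2*exp(4*x)*sin(5*x)

Characteristic equation r² - 8r + 41 = 0 has discriminant (-8)² - 4·(41) = -100 < 0, so r = 4 ± 5i.
Hence u_h = C1*cos(5*x)*exp(4*x) + C2*exp(4*x)*sin(5*x).
For the particular solution try u_p = A0 + A1*x + A2*x^2. Substituting and matching coefficients of each power of x gives A0 = -6817/68921, A1 = 260/1681, A2 = 6/41, so u_p = -6817/68921 + 6*x^2/41 + 260*x/1681.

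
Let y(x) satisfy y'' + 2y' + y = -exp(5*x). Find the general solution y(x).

y = -exp(5*x)/36 + C1*exp(-x) + C2*x*exp(-x)

Characteristic equation r² + 2r + 1 = 0 has discriminant (2)² - 4·(1) = 0, so r = -1 is a repeated root.
Hence y_h = (C1 + C2*x)*exp(-x).
Try y_p = A*exp(5*x). Substituting into the equation and dividing by exp(5*x) gives A = -1/36, so y_p = -exp(5*x)/36.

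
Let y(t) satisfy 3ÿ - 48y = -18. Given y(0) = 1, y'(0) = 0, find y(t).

Divide through by 3: y'' - 16y = -6.
Characteristic equation r² - 16 = 0 factors as (r - 4)(r + 4) = 0, so r = 4, -4.
Hence y_h = C1*exp(4*t) + C2*exp(-4*t).
For the particular solution try y_p = A0. Substituting and matching coefficients of each power of t gives A0 = 3/8, so y_p = 3/8.
General solution: y = 3/8 + C1*exp(4*t) + C2*exp(-4*t).
Apply the initial conditions: y(0) = 3/8 + C1 + C2 = 1 and y'(0) = -4*C2 + 4*C1 = 0. Solving gives C1 = 5/16, C2 = 5/16.

y = 3/8 + 5*exp(-4*t)/16 + 5*exp(4*t)/16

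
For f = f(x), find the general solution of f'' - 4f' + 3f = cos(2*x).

Characteristic equation r² - 4r + 3 = 0 factors as (r - 1)(r - 3) = 0, so r = 1, 3.
Hence f_h = C1*exp(x) + C2*exp(3*x).
Try f_p = A*cos(2*x) + B*sin(2*x). Substituting and equating the coefficients of cos(2x) and sin(2x) gives A = -1/65, B = -8/65, so f_p = -8*sin(2*x)/65 - cos(2*x)/65.

f = -8*sin(2*x)/65 - cos(2*x)/65 + C1*exp(x) + C2*exp(3*x)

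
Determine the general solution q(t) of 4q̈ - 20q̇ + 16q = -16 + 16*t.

q = 1/4 + t + C1*exp(t) + C2*exp(4*t)

Divide through by 4: q'' - 5q' + 4q = -4 + 4*t.
Characteristic equation r² - 5r + 4 = 0 factors as (r - 1)(r - 4) = 0, so r = 1, 4.
Hence q_h = C1*exp(t) + C2*exp(4*t).
For the particular solution try q_p = A0 + A1*t. Substituting and matching coefficients of each power of t gives A0 = 1/4, A1 = 1, so q_p = 1/4 + t.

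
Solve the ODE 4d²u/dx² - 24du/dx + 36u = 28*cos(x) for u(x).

Divide through by 4: u'' - 6u' + 9u = 7*cos(x).
Characteristic equation r² - 6r + 9 = 0 has discriminant (-6)² - 4·(9) = 0, so r = 3 is a repeated root.
Hence u_h = (C1 + C2*x)*exp(3*x).
Try u_p = A*cos(x) + B*sin(x). Substituting and equating the coefficients of cos(x) and sin(x) gives A = 14/25, B = -21/50, so u_p = -21*sin(x)/50 + 14*cos(x)/25.

u = -21*sin(x)/50 + 14*cos(x)/25 + C1*exp(3*x) + C2*x*exp(3*x)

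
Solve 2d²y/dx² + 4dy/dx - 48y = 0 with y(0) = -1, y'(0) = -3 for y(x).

Divide through by 2: y'' + 2y' - 24y = 0.
Characteristic equation r² + 2r - 24 = 0 factors as (r + 6)(r - 4) = 0, so r = -6, 4.
Hence y_h = C1*exp(-6*x) + C2*exp(4*x).
Apply the initial conditions: y(0) = C1 + C2 = -1 and y'(0) = -6*C1 + 4*C2 = -3. Solving gives C1 = -1/10, C2 = -9/10.

y = -9*exp(4*x)/10 - exp(-6*x)/10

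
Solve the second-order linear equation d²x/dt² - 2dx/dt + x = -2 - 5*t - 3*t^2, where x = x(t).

x = -30 - 17*t - 3*t**2 + C1*exp(t) + C2*t*exp(t)

Characteristic equation r² - 2r + 1 = 0 has discriminant (-2)² - 4·(1) = 0, so r = 1 is a repeated root.
Hence x_h = (C1 + C2*t)*exp(t).
For the particular solution try x_p = A0 + A1*t + A2*t^2. Substituting and matching coefficients of each power of t gives A0 = -30, A1 = -17, A2 = -3, so x_p = -30 - 17*t - 3*t^2.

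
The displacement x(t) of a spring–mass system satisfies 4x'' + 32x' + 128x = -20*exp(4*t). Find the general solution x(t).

Divide through by 4: x'' + 8x' + 32x = -5*exp(4*t).
Characteristic equation r² + 8r + 32 = 0 has discriminant (8)² - 4·(32) = -64 < 0, so r = -4 ± 4i.
Hence x_h = C1*cos(4*t)*exp(-4*t) + C2*exp(-4*t)*sin(4*t).
Try x_p = A*exp(4*t). Substituting into the equation and dividing by exp(4*t) gives A = -1/16, so x_p = -exp(4*t)/16.

x = -exp(4*t)/16 + C1*cos(4*t)*exp(-4*t) + C2*exp(-4*t)*sin(4*t)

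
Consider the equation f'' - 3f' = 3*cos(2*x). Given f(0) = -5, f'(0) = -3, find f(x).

Characteristic equation r² - 3r = 0 factors as (r - 3)r = 0, so r = 3, 0.
Hence f_h = C1*exp(3*x) + C2.
Try f_p = A*cos(2*x) + B*sin(2*x). Substituting and equating the coefficients of cos(2x) and sin(2x) gives A = -3/13, B = -9/26, so f_p = -9*sin(2*x)/26 - 3*cos(2*x)/13.
General solution: f = C2 - 9*sin(2*x)/26 - 3*cos(2*x)/13 + C1*exp(3*x).
Apply the initial conditions: f(0) = -3/13 + C1 + C2 = -5 and f'(0) = -9/13 + 3*C1 = -3. Solving gives C1 = -10/13, C2 = -4.

f = -4 - 10*exp(3*x)/13 - 9*sin(2*x)/26 - 3*cos(2*x)/13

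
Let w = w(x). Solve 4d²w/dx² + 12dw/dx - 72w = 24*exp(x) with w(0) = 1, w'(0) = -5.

Divide through by 4: w'' + 3w' - 18w = 6*exp(x).
Characteristic equation r² + 3r - 18 = 0 factors as (r - 3)(r + 6) = 0, so r = 3, -6.
Hence w_h = C1*exp(3*x) + C2*exp(-6*x).
Try w_p = A*exp(x). Substituting into the equation and dividing by exp(x) gives A = -3/7, so w_p = -3*exp(x)/7.
General solution: w = -3*exp(x)/7 + C1*exp(3*x) + C2*exp(-6*x).
Apply the initial conditions: w(0) = -3/7 + C1 + C2 = 1 and w'(0) = -3/7 - 6*C2 + 3*C1 = -5. Solving gives C1 = 4/9, C2 = 62/63.

w = -3*exp(x)/7 + 4*exp(3*x)/9 + 62*exp(-6*x)/63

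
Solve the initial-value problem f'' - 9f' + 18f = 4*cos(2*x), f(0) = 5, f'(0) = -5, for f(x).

f = -97*exp(6*x)/15 - 9*sin(2*x)/65 + 7*cos(2*x)/65 + 443*exp(3*x)/39

Characteristic equation r² - 9r + 18 = 0 factors as (r - 3)(r - 6) = 0, so r = 3, 6.
Hence f_h = C1*exp(3*x) + C2*exp(6*x).
Try f_p = A*cos(2*x) + B*sin(2*x). Substituting and equating the coefficients of cos(2x) and sin(2x) gives A = 7/65, B = -9/65, so f_p = -9*sin(2*x)/65 + 7*cos(2*x)/65.
General solution: f = -9*sin(2*x)/65 + 7*cos(2*x)/65 + C1*exp(3*x) + C2*exp(6*x).
Apply the initial conditions: f(0) = 7/65 + C1 + C2 = 5 and f'(0) = -18/65 + 3*C1 + 6*C2 = -5. Solving gives C1 = 443/39, C2 = -97/15.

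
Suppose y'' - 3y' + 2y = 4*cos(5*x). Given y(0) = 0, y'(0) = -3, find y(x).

y = -79*exp(2*x)/29 - 46*cos(5*x)/377 - 30*sin(5*x)/377 + 37*exp(x)/13

Characteristic equation r² - 3r + 2 = 0 factors as (r - 1)(r - 2) = 0, so r = 1, 2.
Hence y_h = C1*exp(x) + C2*exp(2*x).
Try y_p = A*cos(5*x) + B*sin(5*x). Substituting and equating the coefficients of cos(5x) and sin(5x) gives A = -46/377, B = -30/377, so y_p = -46*cos(5*x)/377 - 30*sin(5*x)/377.
General solution: y = -46*cos(5*x)/377 - 30*sin(5*x)/377 + C1*exp(x) + C2*exp(2*x).
Apply the initial conditions: y(0) = -46/377 + C1 + C2 = 0 and y'(0) = -150/377 + C1 + 2*C2 = -3. Solving gives C1 = 37/13, C2 = -79/29.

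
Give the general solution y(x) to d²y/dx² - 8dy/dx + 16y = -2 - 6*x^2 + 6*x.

y = -5/64 - 3*x**2/8 + C1*exp(4*x) + C2*x*exp(4*x)

Characteristic equation r² - 8r + 16 = 0 has discriminant (-8)² - 4·(16) = 0, so r = 4 is a repeated root.
Hence y_h = (C1 + C2*x)*exp(4*x).
For the particular solution try y_p = A0 + A1*x + A2*x^2. Substituting and matching coefficients of each power of x gives A0 = -5/64, A1 = 0, A2 = -3/8, so y_p = -5/64 - 3*x^2/8.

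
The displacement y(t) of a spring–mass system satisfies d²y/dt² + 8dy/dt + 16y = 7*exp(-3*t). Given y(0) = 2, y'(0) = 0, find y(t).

y = -5*exp(-4*t) + 7*exp(-3*t) + t*exp(-4*t)

Characteristic equation r² + 8r + 16 = 0 has discriminant (8)² - 4·(16) = 0, so r = -4 is a repeated root.
Hence y_h = (C1 + C2*t)*exp(-4*t).
Try y_p = A*exp(-3*t). Substituting into the equation and dividing by exp(-3*t) gives A = 7, so y_p = 7*exp(-3*t).
General solution: y = 7*exp(-3*t) + C1*exp(-4*t) + C2*t*exp(-4*t).
Apply the initial conditions: y(0) = 7 + C1 = 2 and y'(0) = -21 + C2 - 4*C1 = 0. Solving gives C1 = -5, C2 = 1.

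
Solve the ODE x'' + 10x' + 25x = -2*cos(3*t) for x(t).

Characteristic equation r² + 10r + 25 = 0 has discriminant (10)² - 4·(25) = 0, so r = -5 is a repeated root.
Hence x_h = (C1 + C2*t)*exp(-5*t).
Try x_p = A*cos(3*t) + B*sin(3*t). Substituting and equating the coefficients of cos(3t) and sin(3t) gives A = -8/289, B = -15/289, so x_p = -15*sin(3*t)/289 - 8*cos(3*t)/289.

x = -15*sin(3*t)/289 - 8*cos(3*t)/289 + C1*exp(-5*t) + C2*t*exp(-5*t)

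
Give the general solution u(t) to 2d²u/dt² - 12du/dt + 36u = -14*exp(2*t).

Divide through by 2: u'' - 6u' + 18u = -7*exp(2*t).
Characteristic equation r² - 6r + 18 = 0 has discriminant (-6)² - 4·(18) = -36 < 0, so r = 3 ± 3i.
Hence u_h = C1*cos(3*t)*exp(3*t) + C2*exp(3*t)*sin(3*t).
Try u_p = A*exp(2*t). Substituting into the equation and dividing by exp(2*t) gives A = -7/10, so u_p = -7*exp(2*t)/10.

u = -7*exp(2*t)/10 + C1*cos(3*t)*exp(3*t) + C2*exp(3*t)*sin(3*t)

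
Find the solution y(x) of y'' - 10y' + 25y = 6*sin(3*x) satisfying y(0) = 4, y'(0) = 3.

Characteristic equation r² - 10r + 25 = 0 has discriminant (-10)² - 4·(25) = 0, so r = 5 is a repeated root.
Hence y_h = (C1 + C2*x)*exp(5*x).
Try y_p = A*cos(3*x) + B*sin(3*x). Substituting and equating the coefficients of cos(3x) and sin(3x) gives A = 45/289, B = 24/289, so y_p = 24*sin(3*x)/289 + 45*cos(3*x)/289.
General solution: y = 24*sin(3*x)/289 + 45*cos(3*x)/289 + C1*exp(5*x) + C2*x*exp(5*x).
Apply the initial conditions: y(0) = 45/289 + C1 = 4 and y'(0) = 72/289 + C2 + 5*C1 = 3. Solving gives C1 = 1111/289, C2 = -280/17.

y = 24*sin(3*x)/289 + 45*cos(3*x)/289 + 1111*exp(5*x)/289 - 280*x*exp(5*x)/17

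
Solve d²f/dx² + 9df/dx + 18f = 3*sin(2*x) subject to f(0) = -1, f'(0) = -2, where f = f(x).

f = -98*exp(-3*x)/39 - 27*cos(2*x)/260 + 21*sin(2*x)/260 + 97*exp(-6*x)/60

Characteristic equation r² + 9r + 18 = 0 factors as (r + 3)(r + 6) = 0, so r = -3, -6.
Hence f_h = C1*exp(-3*x) + C2*exp(-6*x).
Try f_p = A*cos(2*x) + B*sin(2*x). Substituting and equating the coefficients of cos(2x) and sin(2x) gives A = -27/260, B = 21/260, so f_p = -27*cos(2*x)/260 + 21*sin(2*x)/260.
General solution: f = -27*cos(2*x)/260 + 21*sin(2*x)/260 + C1*exp(-3*x) + C2*exp(-6*x).
Apply the initial conditions: f(0) = -27/260 + C1 + C2 = -1 and f'(0) = 21/130 - 6*C2 - 3*C1 = -2. Solving gives C1 = -98/39, C2 = 97/60.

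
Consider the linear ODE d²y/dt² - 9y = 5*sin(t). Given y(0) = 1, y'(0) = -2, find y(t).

y = -sin(t)/2 + exp(3*t)/4 + 3*exp(-3*t)/4

Characteristic equation r² - 9 = 0 factors as (r - 3)(r + 3) = 0, so r = 3, -3.
Hence y_h = C1*exp(3*t) + C2*exp(-3*t).
Try y_p = A*cos(t) + B*sin(t). Substituting and equating the coefficients of cos(t) and sin(t) gives A = 0, B = -1/2, so y_p = -sin(t)/2.
General solution: y = -sin(t)/2 + C1*exp(3*t) + C2*exp(-3*t).
Apply the initial conditions: y(0) = C1 + C2 = 1 and y'(0) = -1/2 - 3*C2 + 3*C1 = -2. Solving gives C1 = 1/4, C2 = 3/4.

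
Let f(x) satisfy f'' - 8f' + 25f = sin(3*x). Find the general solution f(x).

Characteristic equation r² - 8r + 25 = 0 has discriminant (-8)² - 4·(25) = -36 < 0, so r = 4 ± 3i.
Hence f_h = C1*cos(3*x)*exp(4*x) + C2*exp(4*x)*sin(3*x).
Try f_p = A*cos(3*x) + B*sin(3*x). Substituting and equating the coefficients of cos(3x) and sin(3x) gives A = 3/104, B = 1/52, so f_p = sin(3*x)/52 + 3*cos(3*x)/104.

f = sin(3*x)/52 + 3*cos(3*x)/104 + C1*cos(3*x)*exp(4*x) + C2*exp(4*x)*sin(3*x)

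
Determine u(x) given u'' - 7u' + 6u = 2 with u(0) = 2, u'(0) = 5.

u = 1/3 + 2*exp(6*x)/3 + exp(x)

Characteristic equation r² - 7r + 6 = 0 factors as (r - 1)(r - 6) = 0, so r = 1, 6.
Hence u_h = C1*exp(x) + C2*exp(6*x).
For the particular solution try u_p = A0. Substituting and matching coefficients of each power of x gives A0 = 1/3, so u_p = 1/3.
General solution: u = 1/3 + C1*exp(x) + C2*exp(6*x).
Apply the initial conditions: u(0) = 1/3 + C1 + C2 = 2 and u'(0) = C1 + 6*C2 = 5. Solving gives C1 = 1, C2 = 2/3.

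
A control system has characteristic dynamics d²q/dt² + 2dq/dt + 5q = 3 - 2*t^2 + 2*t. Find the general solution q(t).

q = 59/125 - 2*t**2/5 + 18*t/25 + C1*cos(2*t)*exp(-t) + C2*exp(-t)*sin(2*t)

Characteristic equation r² + 2r + 5 = 0 has discriminant (2)² - 4·(5) = -16 < 0, so r = -1 ± 2i.
Hence q_h = C1*cos(2*t)*exp(-t) + C2*exp(-t)*sin(2*t).
For the particular solution try q_p = A0 + A1*t + A2*t^2. Substituting and matching coefficients of each power of t gives A0 = 59/125, A1 = 18/25, A2 = -2/5, so q_p = 59/125 - 2*t^2/5 + 18*t/25.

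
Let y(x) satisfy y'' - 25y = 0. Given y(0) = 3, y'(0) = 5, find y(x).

Characteristic equation r² - 25 = 0 factors as (r - 5)(r + 5) = 0, so r = 5, -5.
Hence y_h = C1*exp(5*x) + C2*exp(-5*x).
Apply the initial conditions: y(0) = C1 + C2 = 3 and y'(0) = -5*C2 + 5*C1 = 5. Solving gives C1 = 2, C2 = 1.

y = 2*exp(5*x) + exp(-5*x)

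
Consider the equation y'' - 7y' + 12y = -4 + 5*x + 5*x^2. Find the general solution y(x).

y = 107/864 + 5*x**2/12 + 65*x/72 + C1*exp(3*x) + C2*exp(4*x)

Characteristic equation r² - 7r + 12 = 0 factors as (r - 3)(r - 4) = 0, so r = 3, 4.
Hence y_h = C1*exp(3*x) + C2*exp(4*x).
For the particular solution try y_p = A0 + A1*x + A2*x^2. Substituting and matching coefficients of each power of x gives A0 = 107/864, A1 = 65/72, A2 = 5/12, so y_p = 107/864 + 5*x^2/12 + 65*x/72.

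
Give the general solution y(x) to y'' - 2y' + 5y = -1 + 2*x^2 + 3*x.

Characteristic equation r² - 2r + 5 = 0 has discriminant (-2)² - 4·(5) = -16 < 0, so r = 1 ± 2i.
Hence y_h = C1*cos(2*x)*exp(x) + C2*exp(x)*sin(2*x).
For the particular solution try y_p = A0 + A1*x + A2*x^2. Substituting and matching coefficients of each power of x gives A0 = 1/125, A1 = 23/25, A2 = 2/5, so y_p = 1/125 + 2*x^2/5 + 23*x/25.

y = 1/125 + 2*x**2/5 + 23*x/25 + C1*cos(2*x)*exp(x) + C2*exp(x)*sin(2*x)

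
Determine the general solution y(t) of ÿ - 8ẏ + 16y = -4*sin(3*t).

y = -96*cos(3*t)/625 - 28*sin(3*t)/625 + C1*exp(4*t) + C2*t*exp(4*t)

Characteristic equation r² - 8r + 16 = 0 has discriminant (-8)² - 4·(16) = 0, so r = 4 is a repeated root.
Hence y_h = (C1 + C2*t)*exp(4*t).
Try y_p = A*cos(3*t) + B*sin(3*t). Substituting and equating the coefficients of cos(3t) and sin(3t) gives A = -96/625, B = -28/625, so y_p = -96*cos(3*t)/625 - 28*sin(3*t)/625.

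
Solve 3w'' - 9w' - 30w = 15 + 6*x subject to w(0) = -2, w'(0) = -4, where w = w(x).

Divide through by 3: w'' - 3w' - 10w = 5 + 2*x.
Characteristic equation r² - 3r - 10 = 0 factors as (r + 2)(r - 5) = 0, so r = -2, 5.
Hence w_h = C1*exp(-2*x) + C2*exp(5*x).
For the particular solution try w_p = A0 + A1*x. Substituting and matching coefficients of each power of x gives A0 = -11/25, A1 = -1/5, so w_p = -11/25 - x/5.
General solution: w = -11/25 - x/5 + C1*exp(-2*x) + C2*exp(5*x).
Apply the initial conditions: w(0) = -11/25 + C1 + C2 = -2 and w'(0) = -1/5 - 2*C1 + 5*C2 = -4. Solving gives C1 = -4/7, C2 = -173/175.

w = -11/25 - 173*exp(5*x)/175 - 4*exp(-2*x)/7 - x/5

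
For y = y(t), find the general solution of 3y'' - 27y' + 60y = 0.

Divide through by 3: y'' - 9y' + 20y = 0.
Characteristic equation r² - 9r + 20 = 0 factors as (r - 5)(r - 4) = 0, so r = 5, 4.
Hence y_h = C1*exp(5*t) + C2*exp(4*t).

y = C1*exp(5*t) + C2*exp(4*t)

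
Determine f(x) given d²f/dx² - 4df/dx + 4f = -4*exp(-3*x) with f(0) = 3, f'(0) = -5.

Characteristic equation r² - 4r + 4 = 0 has discriminant (-4)² - 4·(4) = 0, so r = 2 is a repeated root.
Hence f_h = (C1 + C2*x)*exp(2*x).
Try f_p = A*exp(-3*x). Substituting into the equation and dividing by exp(-3*x) gives A = -4/25, so f_p = -4*exp(-3*x)/25.
General solution: f = -4*exp(-3*x)/25 + C1*exp(2*x) + C2*x*exp(2*x).
Apply the initial conditions: f(0) = -4/25 + C1 = 3 and f'(0) = 12/25 + C2 + 2*C1 = -5. Solving gives C1 = 79/25, C2 = -59/5.

f = -4*exp(-3*x)/25 + 79*exp(2*x)/25 - 59*x*exp(2*x)/5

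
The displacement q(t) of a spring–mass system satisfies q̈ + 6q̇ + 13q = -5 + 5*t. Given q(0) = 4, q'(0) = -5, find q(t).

q = -95/169 + 5*t/13 + 771*cos(2*t)*exp(-3*t)/169 + 1403*exp(-3*t)*sin(2*t)/338

Characteristic equation r² + 6r + 13 = 0 has discriminant (6)² - 4·(13) = -16 < 0, so r = -3 ± 2i.
Hence q_h = C1*cos(2*t)*exp(-3*t) + C2*exp(-3*t)*sin(2*t).
For the particular solution try q_p = A0 + A1*t. Substituting and matching coefficients of each power of t gives A0 = -95/169, A1 = 5/13, so q_p = -95/169 + 5*t/13.
General solution: q = -95/169 + 5*t/13 + C1*cos(2*t)*exp(-3*t) + C2*exp(-3*t)*sin(2*t).
Apply the initial conditions: q(0) = -95/169 + C1 = 4 and q'(0) = 5/13 - 3*C1 + 2*C2 = -5. Solving gives C1 = 771/169, C2 = 1403/338.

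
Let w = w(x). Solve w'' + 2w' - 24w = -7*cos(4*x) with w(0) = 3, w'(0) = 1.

w = -7*sin(4*x)/208 + 29*exp(4*x)/16 + 35*cos(4*x)/208 + 53*exp(-6*x)/52

Characteristic equation r² + 2r - 24 = 0 factors as (r + 6)(r - 4) = 0, so r = -6, 4.
Hence w_h = C1*exp(-6*x) + C2*exp(4*x).
Try w_p = A*cos(4*x) + B*sin(4*x). Substituting and equating the coefficients of cos(4x) and sin(4x) gives A = 35/208, B = -7/208, so w_p = -7*sin(4*x)/208 + 35*cos(4*x)/208.
General solution: w = -7*sin(4*x)/208 + 35*cos(4*x)/208 + C1*exp(-6*x) + C2*exp(4*x).
Apply the initial conditions: w(0) = 35/208 + C1 + C2 = 3 and w'(0) = -7/52 - 6*C1 + 4*C2 = 1. Solving gives C1 = 53/52, C2 = 29/16.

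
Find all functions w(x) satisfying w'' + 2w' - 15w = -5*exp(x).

Characteristic equation r² + 2r - 15 = 0 factors as (r + 5)(r - 3) = 0, so r = -5, 3.
Hence w_h = C1*exp(-5*x) + C2*exp(3*x).
Try w_p = A*exp(x). Substituting into the equation and dividing by exp(x) gives A = 5/12, so w_p = 5*exp(x)/12.

w = 5*exp(x)/12 + C1*exp(-5*x) + C2*exp(3*x)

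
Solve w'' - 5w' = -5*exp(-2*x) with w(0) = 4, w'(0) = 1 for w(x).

Characteristic equation r² - 5r = 0 factors as (r - 5)r = 0, so r = 5, 0.
Hence w_h = C1*exp(5*x) + C2.
Try w_p = A*exp(-2*x). Substituting into the equation and dividing by exp(-2*x) gives A = -5/14, so w_p = -5*exp(-2*x)/14.
General solution: w = C2 - 5*exp(-2*x)/14 + C1*exp(5*x).
Apply the initial conditions: w(0) = -5/14 + C1 + C2 = 4 and w'(0) = 5/7 + 5*C1 = 1. Solving gives C1 = 2/35, C2 = 43/10.

w = 43/10 - 5*exp(-2*x)/14 + 2*exp(5*x)/35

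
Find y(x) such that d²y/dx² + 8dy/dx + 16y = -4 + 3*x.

Characteristic equation r² + 8r + 16 = 0 has discriminant (8)² - 4·(16) = 0, so r = -4 is a repeated root.
Hence y_h = (C1 + C2*x)*exp(-4*x).
For the particular solution try y_p = A0 + A1*x. Substituting and matching coefficients of each power of x gives A0 = -11/32, A1 = 3/16, so y_p = -11/32 + 3*x/16.

y = -11/32 + 3*x/16 + C1*exp(-4*x) + C2*x*exp(-4*x)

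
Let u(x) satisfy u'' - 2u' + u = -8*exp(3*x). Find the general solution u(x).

u = -2*exp(3*x) + C1*exp(x) + C2*x*exp(x)

Characteristic equation r² - 2r + 1 = 0 has discriminant (-2)² - 4·(1) = 0, so r = 1 is a repeated root.
Hence u_h = (C1 + C2*x)*exp(x).
Try u_p = A*exp(3*x). Substituting into the equation and dividing by exp(3*x) gives A = -2, so u_p = -2*exp(3*x).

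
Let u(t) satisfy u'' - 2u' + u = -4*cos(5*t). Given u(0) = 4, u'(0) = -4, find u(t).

Characteristic equation r² - 2r + 1 = 0 has discriminant (-2)² - 4·(1) = 0, so r = 1 is a repeated root.
Hence u_h = (C1 + C2*t)*exp(t).
Try u_p = A*cos(5*t) + B*sin(5*t). Substituting and equating the coefficients of cos(5t) and sin(5t) gives A = 24/169, B = 10/169, so u_p = 10*sin(5*t)/169 + 24*cos(5*t)/169.
General solution: u = 10*sin(5*t)/169 + 24*cos(5*t)/169 + C1*exp(t) + C2*t*exp(t).
Apply the initial conditions: u(0) = 24/169 + C1 = 4 and u'(0) = 50/169 + C1 + C2 = -4. Solving gives C1 = 652/169, C2 = -106/13.

u = 10*sin(5*t)/169 + 24*cos(5*t)/169 + 652*exp(t)/169 - 106*t*exp(t)/13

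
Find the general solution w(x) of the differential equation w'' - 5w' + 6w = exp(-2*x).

Characteristic equation r² - 5r + 6 = 0 factors as (r - 2)(r - 3) = 0, so r = 2, 3.
Hence w_h = C1*exp(2*x) + C2*exp(3*x).
Try w_p = A*exp(-2*x). Substituting into the equation and dividing by exp(-2*x) gives A = 1/20, so w_p = exp(-2*x)/20.

w = exp(-2*x)/20 + C1*exp(2*x) + C2*exp(3*x)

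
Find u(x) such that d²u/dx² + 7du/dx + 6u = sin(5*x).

Characteristic equation r² + 7r + 6 = 0 factors as (r + 1)(r + 6) = 0, so r = -1, -6.
Hence u_h = C1*exp(-x) + C2*exp(-6*x).
Try u_p = A*cos(5*x) + B*sin(5*x). Substituting and equating the coefficients of cos(5x) and sin(5x) gives A = -35/1586, B = -19/1586, so u_p = -35*cos(5*x)/1586 - 19*sin(5*x)/1586.

u = -35*cos(5*x)/1586 - 19*sin(5*x)/1586 + C1*exp(-x) + C2*exp(-6*x)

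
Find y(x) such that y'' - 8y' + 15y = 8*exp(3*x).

y = C1*exp(5*x) + C2*exp(3*x) - 4*x*exp(3*x)

Characteristic equation r² - 8r + 15 = 0 factors as (r - 5)(r - 3) = 0, so r = 5, 3.
Hence y_h = C1*exp(5*x) + C2*exp(3*x).
Since exp(3*x) solves the homogeneous equation (r = 3 is a root of multiplicity 1), multiply the trial by x. Try y_p = A*x*exp(3*x). Substituting into the equation and dividing by exp(3*x) gives A = -4, so y_p = -4*x*exp(3*x).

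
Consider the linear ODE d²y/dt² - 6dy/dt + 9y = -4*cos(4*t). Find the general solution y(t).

Characteristic equation r² - 6r + 9 = 0 has discriminant (-6)² - 4·(9) = 0, so r = 3 is a repeated root.
Hence y_h = (C1 + C2*t)*exp(3*t).
Try y_p = A*cos(4*t) + B*sin(4*t). Substituting and equating the coefficients of cos(4t) and sin(4t) gives A = 28/625, B = 96/625, so y_p = 28*cos(4*t)/625 + 96*sin(4*t)/625.

y = 28*cos(4*t)/625 + 96*sin(4*t)/625 + C1*exp(3*t) + C2*t*exp(3*t)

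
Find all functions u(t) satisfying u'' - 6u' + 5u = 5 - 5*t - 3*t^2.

Characteristic equation r² - 6r + 5 = 0 factors as (r - 5)(r - 1) = 0, so r = 5, 1.
Hence u_h = C1*exp(5*t) + C2*exp(t).
For the particular solution try u_p = A0 + A1*t + A2*t^2. Substituting and matching coefficients of each power of t gives A0 = -211/125, A1 = -61/25, A2 = -3/5, so u_p = -211/125 - 61*t/25 - 3*t^2/5.

u = -211/125 - 61*t/25 - 3*t**2/5 + C1*exp(5*t) + C2*exp(t)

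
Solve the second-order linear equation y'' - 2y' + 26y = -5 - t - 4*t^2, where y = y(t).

y = -407/2197 - 21*t/338 - 2*t**2/13 + C1*cos(5*t)*exp(t) + C2*exp(t)*sin(5*t)

Characteristic equation r² - 2r + 26 = 0 has discriminant (-2)² - 4·(26) = -100 < 0, so r = 1 ± 5i.
Hence y_h = C1*cos(5*t)*exp(t) + C2*exp(t)*sin(5*t).
For the particular solution try y_p = A0 + A1*t + A2*t^2. Substituting and matching coefficients of each power of t gives A0 = -407/2197, A1 = -21/338, A2 = -2/13, so y_p = -407/2197 - 21*t/338 - 2*t^2/13.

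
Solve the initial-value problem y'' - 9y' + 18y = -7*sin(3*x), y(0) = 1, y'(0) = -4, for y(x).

y = -112*exp(6*x)/45 - 7*cos(3*x)/30 - 7*sin(3*x)/90 + 67*exp(3*x)/18

Characteristic equation r² - 9r + 18 = 0 factors as (r - 6)(r - 3) = 0, so r = 6, 3.
Hence y_h = C1*exp(6*x) + C2*exp(3*x).
Try y_p = A*cos(3*x) + B*sin(3*x). Substituting and equating the coefficients of cos(3x) and sin(3x) gives A = -7/30, B = -7/90, so y_p = -7*cos(3*x)/30 - 7*sin(3*x)/90.
General solution: y = -7*cos(3*x)/30 - 7*sin(3*x)/90 + C1*exp(6*x) + C2*exp(3*x).
Apply the initial conditions: y(0) = -7/30 + C1 + C2 = 1 and y'(0) = -7/30 + 3*C2 + 6*C1 = -4. Solving gives C1 = -112/45, C2 = 67/18.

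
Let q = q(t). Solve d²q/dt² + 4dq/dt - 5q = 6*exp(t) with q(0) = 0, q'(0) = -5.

Characteristic equation r² + 4r - 5 = 0 factors as (r - 1)(r + 5) = 0, so r = 1, -5.
Hence q_h = C1*exp(t) + C2*exp(-5*t).
Since exp(t) solves the homogeneous equation (r = 1 is a root of multiplicity 1), multiply the trial by t. Try q_p = A*t*exp(t). Substituting into the equation and dividing by exp(t) gives A = 1, so q_p = t*exp(t).
General solution: q = C1*exp(t) + C2*exp(-5*t) + t*exp(t).
Apply the initial conditions: q(0) = C1 + C2 = 0 and q'(0) = 1 + C1 - 5*C2 = -5. Solving gives C1 = -1, C2 = 1.

q = -exp(t) + t*exp(t) + exp(-5*t)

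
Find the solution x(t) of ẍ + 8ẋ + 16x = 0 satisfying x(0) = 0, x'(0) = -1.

Characteristic equation r² + 8r + 16 = 0 has discriminant (8)² - 4·(16) = 0, so r = -4 is a repeated root.
Hence x_h = (C1 + C2*t)*exp(-4*t).
Apply the initial conditions: x(0) = C1 = 0 and x'(0) = C2 - 4*C1 = -1. Solving gives C1 = 0, C2 = -1.

x = -t*exp(-4*t)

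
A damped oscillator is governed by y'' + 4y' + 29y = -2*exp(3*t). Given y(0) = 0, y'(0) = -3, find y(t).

y = -exp(3*t)/25 - 14*exp(-2*t)*sin(5*t)/25 + cos(5*t)*exp(-2*t)/25

Characteristic equation r² + 4r + 29 = 0 has discriminant (4)² - 4·(29) = -100 < 0, so r = -2 ± 5i.
Hence y_h = C1*cos(5*t)*exp(-2*t) + C2*exp(-2*t)*sin(5*t).
Try y_p = A*exp(3*t). Substituting into the equation and dividing by exp(3*t) gives A = -1/25, so y_p = -exp(3*t)/25.
General solution: y = -exp(3*t)/25 + C1*cos(5*t)*exp(-2*t) + C2*exp(-2*t)*sin(5*t).
Apply the initial conditions: y(0) = -1/25 + C1 = 0 and y'(0) = -3/25 - 2*C1 + 5*C2 = -3. Solving gives C1 = 1/25, C2 = -14/25.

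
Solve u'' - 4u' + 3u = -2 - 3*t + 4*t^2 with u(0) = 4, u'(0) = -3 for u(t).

u = 50/27 + 6*exp(t) - 104*exp(3*t)/27 + 4*t**2/3 + 23*t/9

Characteristic equation r² - 4r + 3 = 0 factors as (r - 3)(r - 1) = 0, so r = 3, 1.
Hence u_h = C1*exp(3*t) + C2*exp(t).
For the particular solution try u_p = A0 + A1*t + A2*t^2. Substituting and matching coefficients of each power of t gives A0 = 50/27, A1 = 23/9, A2 = 4/3, so u_p = 50/27 + 4*t^2/3 + 23*t/9.
General solution: u = 50/27 + 4*t^2/3 + 23*t/9 + C1*exp(3*t) + C2*exp(t).
Apply the initial conditions: u(0) = 50/27 + C1 + C2 = 4 and u'(0) = 23/9 + C2 + 3*C1 = -3. Solving gives C1 = -104/27, C2 = 6.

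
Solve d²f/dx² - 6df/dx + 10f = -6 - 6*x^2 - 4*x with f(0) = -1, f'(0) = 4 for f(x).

f = -144/125 - 28*x/25 - 3*x**2/5 + 19*cos(x)*exp(3*x)/125 + 583*exp(3*x)*sin(x)/125

Characteristic equation r² - 6r + 10 = 0 has discriminant (-6)² - 4·(10) = -4 < 0, so r = 3 ± i.
Hence f_h = C1*cos(x)*exp(3*x) + C2*exp(3*x)*sin(x).
For the particular solution try f_p = A0 + A1*x + A2*x^2. Substituting and matching coefficients of each power of x gives A0 = -144/125, A1 = -28/25, A2 = -3/5, so f_p = -144/125 - 28*x/25 - 3*x^2/5.
General solution: f = -144/125 - 28*x/25 - 3*x^2/5 + C1*cos(x)*exp(3*x) + C2*exp(3*x)*sin(x).
Apply the initial conditions: f(0) = -144/125 + C1 = -1 and f'(0) = -28/25 + C2 + 3*C1 = 4. Solving gives C1 = 19/125, C2 = 583/125.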